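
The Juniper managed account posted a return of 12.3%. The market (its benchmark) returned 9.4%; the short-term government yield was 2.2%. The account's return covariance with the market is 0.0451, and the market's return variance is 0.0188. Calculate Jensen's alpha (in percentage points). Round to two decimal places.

β = Cov / Var = 0.0451 / 0.0188 = 2.3989
E[R] = Rf + β(Rm − Rf) = 2.2% + 2.3989 × (9.4% − 2.2%) = 19.4721%
α = Rp − E[R] = 12.3% − 19.4721% = -7.1721

-7.17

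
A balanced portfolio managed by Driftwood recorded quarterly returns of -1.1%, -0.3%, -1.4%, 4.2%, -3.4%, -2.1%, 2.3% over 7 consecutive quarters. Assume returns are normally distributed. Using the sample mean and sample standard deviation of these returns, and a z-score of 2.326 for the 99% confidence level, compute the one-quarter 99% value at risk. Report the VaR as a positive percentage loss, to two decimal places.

r̄ = (-1.1 − 0.3 − 1.4 + 4.2 − 3.4 − 2.1 + 2.3) / 7 = -1.80 / 7 = -0.2571%
Σ(r − r̄)² = (-1.1 − (-0.2571))² + (-0.3 − (-0.2571))² + (-1.4 − (-0.2571))² + … = 41.6971
σ = √[41.6971 / 6] = 2.6362%
VaR = −(r̄ − z·σ) = −(-0.2571 − 2.326 × 2.6362) = −(-6.3889) = 6.3889%

6.39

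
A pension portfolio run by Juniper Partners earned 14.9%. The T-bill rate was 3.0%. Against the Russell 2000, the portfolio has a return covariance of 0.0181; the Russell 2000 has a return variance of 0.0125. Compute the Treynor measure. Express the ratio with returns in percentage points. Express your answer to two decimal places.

β = Cov / Var = 0.0181 / 0.0125 = 1.4480
Treynor = (Rp − Rf) / β = (14.9% − 3.0%) / 1.4480 = 11.90 / 1.4480 = 8.2182

8.22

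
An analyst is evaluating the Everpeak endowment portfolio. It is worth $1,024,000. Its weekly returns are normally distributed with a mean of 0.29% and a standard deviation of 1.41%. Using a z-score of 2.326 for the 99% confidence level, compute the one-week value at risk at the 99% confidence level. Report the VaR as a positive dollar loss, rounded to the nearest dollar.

Return at the 99% tail: μ − z·σ = 0.29% − 2.326 × 1.41% = 0.29 − 3.27966 = -2.98966%
VaR = −(-2.98966%) × $1,024,000 = 2.98966% × $1,024,000 = $30,614

$30,614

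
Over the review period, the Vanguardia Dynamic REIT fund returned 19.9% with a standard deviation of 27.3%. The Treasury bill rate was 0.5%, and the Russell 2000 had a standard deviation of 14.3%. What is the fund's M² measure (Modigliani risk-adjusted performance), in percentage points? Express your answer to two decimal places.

Sharpe = (Rp − Rf) / σp = (19.9% − 0.5%) / 27.3% = 0.7106
M² = Rf + Sharpe × σm = 0.5% + 0.7106 × 14.3% = 10.6616%

10.66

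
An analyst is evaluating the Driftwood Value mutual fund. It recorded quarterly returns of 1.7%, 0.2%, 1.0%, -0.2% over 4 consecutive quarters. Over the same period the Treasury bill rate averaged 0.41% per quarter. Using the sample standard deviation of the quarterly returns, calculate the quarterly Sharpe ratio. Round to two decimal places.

0.31

Mean return μ = 2.70 / 4 = 0.6750%
Σ(r − μ)² = (1.7 − 0.6750)² + (0.2 − 0.6750)² + (1 − 0.6750)² + … = 2.1475
sample σ = √(2.1475 / 3) = √0.7158 = 0.8460%
Sharpe = (μ − rf) / σ = (0.6750 − 0.41) / 0.8460 = 0.2650 / 0.8460 = 0.3132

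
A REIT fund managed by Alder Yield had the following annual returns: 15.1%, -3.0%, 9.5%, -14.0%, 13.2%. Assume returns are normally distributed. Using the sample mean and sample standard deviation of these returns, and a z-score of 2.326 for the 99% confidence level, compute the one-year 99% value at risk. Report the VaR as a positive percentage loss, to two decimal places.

μ = (15.1 − 3 + 9.5 − 14 + 13.2) / 5 = 4.1600%
Sample std dev = √[610.9720 / 4] = 12.3589%
VaR = −(μ − z·σ) = −(4.1600 − 2.326 × 12.3589) = −(-24.5868) = 24.5868%

24.59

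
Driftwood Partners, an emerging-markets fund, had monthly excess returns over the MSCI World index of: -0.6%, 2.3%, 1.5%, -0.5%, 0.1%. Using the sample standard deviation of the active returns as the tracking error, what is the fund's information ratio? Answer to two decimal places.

Mean return μ = 2.80 / 5 = 0.5600%
Σ(r − μ)² = 6.5920; sample σ = √(6.5920/4) = 1.2837%
IR = μ / tracking error = 0.5600 / 1.2837 = 0.4362

0.44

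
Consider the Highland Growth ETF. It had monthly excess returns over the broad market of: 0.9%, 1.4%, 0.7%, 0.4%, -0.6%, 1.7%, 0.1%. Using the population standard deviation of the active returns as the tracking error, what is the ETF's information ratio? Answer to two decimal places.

0.91

r̄ = (0.9 + 1.4 + 0.7 + 0.4 − 0.6 + 1.7 + 0.1) / 7 = 4.60 / 7 = 0.6571%
Population std dev = √[3.6571 / 7] = 0.7228%
IR = r̄ / tracking error = 0.6571 / 0.7228 = 0.9091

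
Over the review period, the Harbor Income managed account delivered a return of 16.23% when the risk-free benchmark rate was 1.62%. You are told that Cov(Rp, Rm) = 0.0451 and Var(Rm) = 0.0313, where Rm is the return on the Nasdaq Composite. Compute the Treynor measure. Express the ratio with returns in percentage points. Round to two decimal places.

10.14

β = Cov / Var = 0.0451 / 0.0313 = 1.4409
Treynor = (Rp − Rf) / β = (16.23% − 1.62%) / 1.4409 = 14.61 / 1.4409 = 10.1395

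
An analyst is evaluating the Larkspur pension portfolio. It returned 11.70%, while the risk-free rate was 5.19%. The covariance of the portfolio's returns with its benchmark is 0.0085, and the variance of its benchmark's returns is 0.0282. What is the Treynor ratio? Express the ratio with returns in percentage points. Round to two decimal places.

21.60

β = Cov / Var = 0.0085 / 0.0282 = 0.3014
Treynor = (Rp − Rf) / β = (11.70% − 5.19%) / 0.3014 = 6.51 / 0.3014 = 21.5992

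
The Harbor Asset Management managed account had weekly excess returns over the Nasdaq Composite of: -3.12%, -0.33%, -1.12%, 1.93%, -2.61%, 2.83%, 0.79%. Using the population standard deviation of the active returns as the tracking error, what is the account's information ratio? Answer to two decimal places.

Mean return r̄ = -1.630 / 7 = -0.2329%
Σ(r − r̄)² = (-3.12 − (-0.2329))² + (-0.33 − (-0.2329))² + (-1.12 − (-0.2329))² + … = 29.8881
population σ = √(29.8881 / 7) = √4.2697 = 2.0663%
IR = r̄ / tracking error = -0.2329 / 2.0663 = -0.1127

-0.11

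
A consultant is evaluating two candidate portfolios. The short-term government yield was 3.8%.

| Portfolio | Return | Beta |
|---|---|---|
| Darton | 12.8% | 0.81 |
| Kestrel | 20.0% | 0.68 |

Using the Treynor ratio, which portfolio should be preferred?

Kestrel

Darton: Treynor = (12.8% − 3.8%) / 0.81 = 11.111
Kestrel: Treynor = (20.0% − 3.8%) / 0.68 = 23.824
Highest: Kestrel (23.824).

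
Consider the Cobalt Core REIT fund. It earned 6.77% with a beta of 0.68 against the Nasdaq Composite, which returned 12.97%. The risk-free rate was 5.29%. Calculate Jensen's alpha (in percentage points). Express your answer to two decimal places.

-3.74

CAPM expected return = Rf + β(Rm − Rf) = 5.29% + 0.68 × (12.97% − 5.29%) = 5.29 + 0.68 × 7.68 = 10.5124%
Jensen's α = Rp − E[R] = 6.77% − 10.5124% = -3.7424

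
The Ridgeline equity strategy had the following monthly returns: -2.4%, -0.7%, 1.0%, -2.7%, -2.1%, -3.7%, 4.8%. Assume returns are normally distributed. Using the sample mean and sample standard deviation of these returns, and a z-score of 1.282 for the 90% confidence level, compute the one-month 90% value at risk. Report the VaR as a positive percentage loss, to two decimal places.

4.56

Mean return r̄ = -5.80 / 7 = -0.8286%
Σ(r − r̄)² = 50.8743; sample σ = √(50.8743/6) = 2.9119%
VaR = −(r̄ − z·σ) = −(-0.8286 − 1.282 × 2.9119) = −(-4.5617) = 4.5617%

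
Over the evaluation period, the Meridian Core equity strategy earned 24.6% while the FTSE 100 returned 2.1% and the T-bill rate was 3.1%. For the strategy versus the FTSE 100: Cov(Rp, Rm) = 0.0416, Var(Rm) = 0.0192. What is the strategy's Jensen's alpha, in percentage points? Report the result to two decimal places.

23.67

β = Cov / Var = 0.0416 / 0.0192 = 2.1667
E[R] = Rf + β(Rm − Rf) = 3.1% + 2.1667 × (2.1% − 3.1%) = 0.9333%
α = Rp − E[R] = 24.6% − 0.9333% = 23.6667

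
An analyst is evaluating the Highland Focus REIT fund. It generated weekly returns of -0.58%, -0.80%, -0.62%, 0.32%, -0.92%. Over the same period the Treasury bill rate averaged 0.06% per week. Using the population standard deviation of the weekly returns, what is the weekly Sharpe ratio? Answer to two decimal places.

Mean return r̄ = -2.600 / 5 = -0.5200%
Σ(r − r̄)² = 0.9576; population σ = √(0.9576/5) = 0.4376%
Sharpe = (r̄ − rf) / σ = (-0.5200 − 0.06) / 0.4376 = -0.5800 / 0.4376 = -1.3254

-1.33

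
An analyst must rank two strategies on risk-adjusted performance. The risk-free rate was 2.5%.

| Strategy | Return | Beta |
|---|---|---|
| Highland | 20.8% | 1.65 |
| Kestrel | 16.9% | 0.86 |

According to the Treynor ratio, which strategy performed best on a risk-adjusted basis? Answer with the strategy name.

Kestrel

Highland: Treynor = (20.8% − 2.5%) / 1.65 = 11.091
Kestrel: Treynor = (16.9% − 2.5%) / 0.86 = 16.744
Highest: Kestrel (16.744).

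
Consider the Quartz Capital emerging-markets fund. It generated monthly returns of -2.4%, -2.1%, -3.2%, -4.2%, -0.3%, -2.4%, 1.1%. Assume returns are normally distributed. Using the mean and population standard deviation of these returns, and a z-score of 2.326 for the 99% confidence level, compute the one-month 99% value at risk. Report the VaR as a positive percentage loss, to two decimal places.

Mean return μ = -13.50 / 7 = -1.9286%
Σ(r − μ)² = 19.0743; population σ = √(19.0743/7) = 1.6507%
VaR = −(μ − z·σ) = −(-1.9286 − 2.326 × 1.6507) = −(-5.7681) = 5.7681%

5.77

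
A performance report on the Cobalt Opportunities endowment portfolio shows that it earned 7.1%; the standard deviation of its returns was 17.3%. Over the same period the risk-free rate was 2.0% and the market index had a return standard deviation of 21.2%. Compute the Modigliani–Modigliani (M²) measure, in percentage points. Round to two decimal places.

8.25

Sharpe = (Rp − Rf) / σp = (7.1% − 2.0%) / 17.3% = 0.2948
M² = Rf + Sharpe × σm = 2.0% + 0.2948 × 21.2% = 8.2498%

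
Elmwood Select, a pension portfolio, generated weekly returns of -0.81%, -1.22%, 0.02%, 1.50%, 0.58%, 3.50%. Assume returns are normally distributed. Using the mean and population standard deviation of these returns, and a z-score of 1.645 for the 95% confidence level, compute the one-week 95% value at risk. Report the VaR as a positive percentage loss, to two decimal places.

r̄ = (-0.81 − 1.22 + 0.02 + 1.5 + 0.58 + 3.5) / 6 = 3.570 / 6 = 0.5950%
Σ(r − r̄)² = (-0.81 − 0.5950)² + (-1.22 − 0.5950)² + … = 14.8572
population σ = √(14.8572 / 6) = √2.4762 = 1.5736%
VaR = −(r̄ − z·σ) = −(0.5950 − 1.645 × 1.5736) = −(-1.9936) = 1.9936%

1.99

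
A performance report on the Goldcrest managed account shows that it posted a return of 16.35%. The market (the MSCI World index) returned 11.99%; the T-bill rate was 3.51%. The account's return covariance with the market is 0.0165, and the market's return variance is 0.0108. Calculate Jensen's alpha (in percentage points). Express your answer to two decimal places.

β = Cov / Var = 0.0165 / 0.0108 = 1.5278
E[R] = Rf + β(Rm − Rf) = 3.51% + 1.5278 × (11.99% − 3.51%) = 16.4657%
α = Rp − E[R] = 16.35% − 16.4657% = -0.1157

-0.12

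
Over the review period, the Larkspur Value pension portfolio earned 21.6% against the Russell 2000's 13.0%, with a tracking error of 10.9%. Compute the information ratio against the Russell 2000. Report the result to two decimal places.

0.79

IR = (Rp − Rb) / TE = (21.6% − 13.0%) / 10.9% = 8.60% / 10.9% = 0.7890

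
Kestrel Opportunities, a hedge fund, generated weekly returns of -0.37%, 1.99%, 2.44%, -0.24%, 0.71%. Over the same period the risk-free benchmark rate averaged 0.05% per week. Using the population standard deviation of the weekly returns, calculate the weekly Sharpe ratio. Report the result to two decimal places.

Mean return μ = 4.530 / 5 = 0.9060%
Population σ = √[Σ(r − μ)² / 5] = √[6.5081 / 5] = √1.3016 = 1.1409%
Sharpe = (μ − rf) / σ = (0.9060 − 0.05) / 1.1409 = 0.8560 / 1.1409 = 0.7503

0.75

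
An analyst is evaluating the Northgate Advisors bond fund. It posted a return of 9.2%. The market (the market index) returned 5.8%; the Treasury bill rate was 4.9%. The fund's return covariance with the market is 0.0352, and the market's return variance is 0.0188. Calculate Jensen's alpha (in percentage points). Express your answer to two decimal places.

2.61

β = Cov / Var = 0.0352 / 0.0188 = 1.8723
E[R] = Rf + β(Rm − Rf) = 4.9% + 1.8723 × (5.8% − 4.9%) = 6.5851%
α = Rp − E[R] = 9.2% − 6.5851% = 2.6149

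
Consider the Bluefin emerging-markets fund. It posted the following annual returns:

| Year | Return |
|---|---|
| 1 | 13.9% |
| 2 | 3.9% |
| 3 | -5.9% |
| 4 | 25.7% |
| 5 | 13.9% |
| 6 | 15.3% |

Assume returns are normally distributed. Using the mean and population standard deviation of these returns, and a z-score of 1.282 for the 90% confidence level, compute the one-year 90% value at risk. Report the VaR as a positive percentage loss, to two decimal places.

μ = (13.9 + 3.9 − 5.9 + 25.7 + 13.9 + 15.3) / 6 = 11.1333%
Σ(r − μ)² = (13.9 − 11.1333)² + (3.9 − 11.1333)² + (-5.9 − 11.1333)² + … = 587.3133
σ = √[587.3133 / 6] = 9.8937%
VaR = −(μ − z·σ) = −(11.1333 − 1.282 × 9.8937) = −(-1.5504) = 1.5504%

1.55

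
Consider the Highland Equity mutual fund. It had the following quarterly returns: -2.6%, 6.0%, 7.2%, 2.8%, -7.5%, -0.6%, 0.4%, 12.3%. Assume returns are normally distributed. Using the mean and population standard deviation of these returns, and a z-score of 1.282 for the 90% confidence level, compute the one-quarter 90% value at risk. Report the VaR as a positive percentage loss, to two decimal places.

μ = (-2.6 + 6 + 7.2 + 2.8 − 7.5 − 0.6 + 0.4 + 12.3) / 8 = 18.00 / 8 = 2.2500%
Σ(r − μ)² = (-2.6 − 2.2500)² + (6 − 2.2500)² + … = 270.0000
population σ = √(270.0000 / 8) = √33.7500 = 5.8095%
VaR = −(μ − z·σ) = −(2.2500 − 1.282 × 5.8095) = −(-5.1978) = 5.1978%

5.20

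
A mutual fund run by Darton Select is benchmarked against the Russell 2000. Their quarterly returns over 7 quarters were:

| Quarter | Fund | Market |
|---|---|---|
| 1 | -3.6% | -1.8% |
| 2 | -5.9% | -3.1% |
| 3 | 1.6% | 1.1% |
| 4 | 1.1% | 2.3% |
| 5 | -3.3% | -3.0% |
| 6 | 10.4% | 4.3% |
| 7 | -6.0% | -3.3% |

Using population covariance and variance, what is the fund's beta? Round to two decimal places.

r̄p = -0.8143%,  r̄m = -0.5000%
Cov = Σ(rp − r̄p)(rm − r̄m) / 7 = 14.3757
Var(rm) = Σ(rm − r̄m)² / 7 = 7.9971
β = Cov / Var = 14.3757 / 7.9971 = 1.7976

1.80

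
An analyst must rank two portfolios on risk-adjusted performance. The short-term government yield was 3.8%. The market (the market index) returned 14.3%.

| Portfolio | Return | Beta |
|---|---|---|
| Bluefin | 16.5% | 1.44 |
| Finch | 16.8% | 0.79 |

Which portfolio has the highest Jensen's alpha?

Bluefin: α = 16.5% − [3.8% + 1.44 × (14.3% − 3.8%)] = -2.420
Finch: α = 16.8% − [3.8% + 0.79 × (14.3% − 3.8%)] = 4.705
Highest: Finch (4.705).

Finch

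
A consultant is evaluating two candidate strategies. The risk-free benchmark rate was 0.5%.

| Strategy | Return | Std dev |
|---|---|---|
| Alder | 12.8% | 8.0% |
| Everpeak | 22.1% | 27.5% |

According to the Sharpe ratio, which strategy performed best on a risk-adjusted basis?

Alder: Sharpe ratio = (12.8% − 0.5%) / 8.0% = 1.538
Everpeak: Sharpe ratio = (22.1% − 0.5%) / 27.5% = 0.785
Highest: Alder (1.538).

Alder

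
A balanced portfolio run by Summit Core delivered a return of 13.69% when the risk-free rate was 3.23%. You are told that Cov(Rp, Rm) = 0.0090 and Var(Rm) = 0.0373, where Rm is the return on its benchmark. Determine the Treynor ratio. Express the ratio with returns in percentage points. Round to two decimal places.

43.35

β = Cov / Var = 0.0090 / 0.0373 = 0.2413
Treynor = (Rp − Rf) / β = (13.69% − 3.23%) / 0.2413 = 10.46 / 0.2413 = 43.3485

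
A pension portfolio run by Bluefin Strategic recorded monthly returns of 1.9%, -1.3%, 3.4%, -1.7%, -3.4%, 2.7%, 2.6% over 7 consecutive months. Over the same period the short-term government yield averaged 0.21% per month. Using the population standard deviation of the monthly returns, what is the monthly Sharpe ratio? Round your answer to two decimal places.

r̄ = (1.9 − 1.3 + 3.4 − 1.7 − 3.4 + 2.7 + 2.6) / 7 = 0.6000%
Σ(r − r̄)² = (1.9 − 0.6000)² + (-1.3 − 0.6000)² + … = 42.8400
σ = √[42.8400 / 7] = 2.4739%
Sharpe = (r̄ − rf) / σ = (0.6000 − 0.21) / 2.4739 = 0.3900 / 2.4739 = 0.1576

0.16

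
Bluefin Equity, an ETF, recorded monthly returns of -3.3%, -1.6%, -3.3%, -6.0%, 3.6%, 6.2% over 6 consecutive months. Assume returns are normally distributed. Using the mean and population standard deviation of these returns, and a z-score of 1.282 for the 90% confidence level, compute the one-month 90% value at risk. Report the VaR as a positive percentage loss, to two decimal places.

r̄ = (-3.3 − 1.6 − 3.3 − 6 + 3.6 + 6.2) / 6 = -4.40 / 6 = -0.7333%
Σ(r − r̄)² = (-3.3 − (-0.7333))² + (-1.6 − (-0.7333))² + … = 108.5133
population σ = √(108.5133 / 6) = √18.0856 = 4.2527%
VaR = −(r̄ − z·σ) = −(-0.7333 − 1.282 × 4.2527) = −(-6.1853) = 6.1853%

6.19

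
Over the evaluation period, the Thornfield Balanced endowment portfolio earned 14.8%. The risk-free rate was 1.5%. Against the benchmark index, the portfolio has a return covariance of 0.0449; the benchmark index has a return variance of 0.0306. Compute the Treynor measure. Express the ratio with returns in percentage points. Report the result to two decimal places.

β = Cov / Var = 0.0449 / 0.0306 = 1.4673
Treynor = (Rp − Rf) / β = (14.8% − 1.5%) / 1.4673 = 13.30 / 1.4673 = 9.0643

9.06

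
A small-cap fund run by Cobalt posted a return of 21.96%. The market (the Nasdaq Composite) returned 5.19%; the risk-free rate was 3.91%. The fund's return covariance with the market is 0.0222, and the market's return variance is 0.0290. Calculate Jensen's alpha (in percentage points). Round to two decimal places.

β = Cov / Var = 0.0222 / 0.0290 = 0.7655
E[R] = Rf + β(Rm − Rf) = 3.91% + 0.7655 × (5.19% − 3.91%) = 4.8898%
α = Rp − E[R] = 21.96% − 4.8898% = 17.0702

17.07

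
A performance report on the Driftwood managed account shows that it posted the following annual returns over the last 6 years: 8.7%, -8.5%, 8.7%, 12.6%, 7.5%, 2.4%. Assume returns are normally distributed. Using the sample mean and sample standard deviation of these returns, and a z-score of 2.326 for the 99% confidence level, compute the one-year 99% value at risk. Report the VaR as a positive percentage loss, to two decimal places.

μ = (8.7 − 8.5 + 8.7 + 12.6 + 7.5 + 2.4) / 6 = 5.2333%
Σ(r − μ)² = (8.7 − 5.2333)² + (-8.5 − 5.2333)² + (8.7 − 5.2333)² + … = 280.0733
σ = √[280.0733 / 5] = 7.4843%
VaR = −(μ − z·σ) = −(5.2333 − 2.326 × 7.4843) = −(-12.1752) = 12.1752%

12.18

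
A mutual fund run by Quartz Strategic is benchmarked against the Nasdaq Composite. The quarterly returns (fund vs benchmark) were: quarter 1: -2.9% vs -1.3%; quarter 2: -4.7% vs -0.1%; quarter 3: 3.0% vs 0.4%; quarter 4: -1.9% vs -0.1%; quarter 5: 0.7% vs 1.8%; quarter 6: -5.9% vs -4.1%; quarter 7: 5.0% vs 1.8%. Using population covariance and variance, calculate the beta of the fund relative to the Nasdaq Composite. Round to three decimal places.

r̄p = -0.9571%,  r̄m = -0.2286%
Cov = Σ(rp − r̄p)(rm − r̄m) / 7 = 5.5069
Var(rm) = Σ(rm − r̄m)² / 7 = 3.5420
β = Cov / Var = 5.5069 / 3.5420 = 1.5547

1.555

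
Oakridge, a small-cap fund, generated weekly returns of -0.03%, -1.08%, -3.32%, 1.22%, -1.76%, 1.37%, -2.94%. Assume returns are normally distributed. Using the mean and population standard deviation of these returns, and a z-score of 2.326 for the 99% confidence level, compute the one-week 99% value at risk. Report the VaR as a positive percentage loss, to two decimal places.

4.98

Mean return r̄ = -6.540 / 7 = -0.9343%
Σ(r − r̄)² = 21.1860; population σ = √(21.1860/7) = 1.7397%
VaR = −(r̄ − z·σ) = −(-0.9343 − 2.326 × 1.7397) = −(-4.9808) = 4.9808%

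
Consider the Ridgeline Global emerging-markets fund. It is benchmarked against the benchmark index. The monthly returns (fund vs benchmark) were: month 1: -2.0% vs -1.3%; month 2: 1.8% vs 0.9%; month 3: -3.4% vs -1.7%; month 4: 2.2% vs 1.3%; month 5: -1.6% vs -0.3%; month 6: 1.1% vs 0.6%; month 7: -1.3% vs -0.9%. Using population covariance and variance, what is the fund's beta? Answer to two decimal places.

r̄p = -0.4571%,  r̄m = -0.2000%
Cov = Σ(rp − r̄p)(rm − r̄m) / 7 = 2.0757
Var(rm) = Σ(rm − r̄m)² / 7 = 1.1514
β = Cov / Var = 2.0757 / 1.1514 = 1.8028

1.80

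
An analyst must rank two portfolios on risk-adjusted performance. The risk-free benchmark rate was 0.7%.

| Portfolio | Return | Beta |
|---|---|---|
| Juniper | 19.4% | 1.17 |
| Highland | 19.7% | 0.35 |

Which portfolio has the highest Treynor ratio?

Juniper: Treynor = (19.4% − 0.7%) / 1.17 = 15.983
Highland: Treynor = (19.7% − 0.7%) / 0.35 = 54.286
Highest: Highland (54.286).

Highland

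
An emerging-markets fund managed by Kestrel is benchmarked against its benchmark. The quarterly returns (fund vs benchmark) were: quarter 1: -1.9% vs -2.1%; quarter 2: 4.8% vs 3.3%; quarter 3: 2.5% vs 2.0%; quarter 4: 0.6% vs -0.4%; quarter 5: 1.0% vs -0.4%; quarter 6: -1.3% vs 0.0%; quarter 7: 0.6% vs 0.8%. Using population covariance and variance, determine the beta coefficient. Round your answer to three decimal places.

r̄p = 0.9000%,  r̄m = 0.4571%
Cov = Σ(rp − r̄p)(rm − r̄m) / 7 = 3.1129
Var(rm) = Σ(rm − r̄m)² / 7 = 2.6853
β = Cov / Var = 3.1129 / 2.6853 = 1.1592

1.159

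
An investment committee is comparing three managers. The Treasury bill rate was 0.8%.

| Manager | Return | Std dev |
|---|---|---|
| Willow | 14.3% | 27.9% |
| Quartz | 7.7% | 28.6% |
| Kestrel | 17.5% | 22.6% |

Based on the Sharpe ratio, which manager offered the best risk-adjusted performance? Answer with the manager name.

Kestrel

Willow: Sharpe ratio = (14.3% − 0.8%) / 27.9% = 0.484
Quartz: Sharpe ratio = (7.7% − 0.8%) / 28.6% = 0.241
Kestrel: Sharpe ratio = (17.5% − 0.8%) / 22.6% = 0.739
Highest: Kestrel (0.739).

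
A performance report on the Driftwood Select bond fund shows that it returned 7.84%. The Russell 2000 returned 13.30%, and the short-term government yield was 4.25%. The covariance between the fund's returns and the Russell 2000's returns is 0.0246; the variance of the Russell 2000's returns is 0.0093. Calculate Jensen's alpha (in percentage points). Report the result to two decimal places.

β = Cov / Var = 0.0246 / 0.0093 = 2.6452
E[R] = Rf + β(Rm − Rf) = 4.25% + 2.6452 × (13.30% − 4.25%) = 28.1891%
α = Rp − E[R] = 7.84% − 28.1891% = -20.3491

-20.35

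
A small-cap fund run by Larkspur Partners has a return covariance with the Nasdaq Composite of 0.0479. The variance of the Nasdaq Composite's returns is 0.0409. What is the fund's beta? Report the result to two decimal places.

1.17

β = Cov(Rp, Rm) / Var(Rm) = 0.0479 / 0.0409 = 1.1711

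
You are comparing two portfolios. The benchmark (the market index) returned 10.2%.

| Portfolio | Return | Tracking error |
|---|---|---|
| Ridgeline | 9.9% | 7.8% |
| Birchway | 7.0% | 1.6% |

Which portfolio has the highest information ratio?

Ridgeline: IR = (9.9% − 10.2%) / 7.8% = -0.038
Birchway: IR = (7.0% − 10.2%) / 1.6% = -2.000
Highest: Ridgeline (-0.038).

Ridgeline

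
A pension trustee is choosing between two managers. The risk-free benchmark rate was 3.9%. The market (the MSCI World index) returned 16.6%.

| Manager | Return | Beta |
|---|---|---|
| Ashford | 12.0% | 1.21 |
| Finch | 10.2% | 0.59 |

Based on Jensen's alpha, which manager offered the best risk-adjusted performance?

Ashford: α = 12.0% − [3.9% + 1.21 × (16.6% − 3.9%)] = -7.267
Finch: α = 10.2% − [3.9% + 0.59 × (16.6% − 3.9%)] = -1.193
Highest: Finch (-1.193).

Finch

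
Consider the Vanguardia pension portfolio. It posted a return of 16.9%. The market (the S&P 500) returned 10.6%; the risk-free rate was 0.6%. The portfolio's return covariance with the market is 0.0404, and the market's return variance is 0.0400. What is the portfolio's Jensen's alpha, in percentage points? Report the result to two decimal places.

β = Cov / Var = 0.0404 / 0.0400 = 1.0100
E[R] = Rf + β(Rm − Rf) = 0.6% + 1.0100 × (10.6% − 0.6%) = 10.7000%
α = Rp − E[R] = 16.9% − 10.7000% = 6.2000

6.20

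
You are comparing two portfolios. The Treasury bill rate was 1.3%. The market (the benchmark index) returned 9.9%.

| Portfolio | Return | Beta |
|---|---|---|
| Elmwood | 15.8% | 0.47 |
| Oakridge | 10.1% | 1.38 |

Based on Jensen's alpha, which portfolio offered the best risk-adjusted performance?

Elmwood: α = 15.8% − [1.3% + 0.47 × (9.9% − 1.3%)] = 10.458
Oakridge: α = 10.1% − [1.3% + 1.38 × (9.9% − 1.3%)] = -3.068
Highest: Elmwood (10.458).

Elmwood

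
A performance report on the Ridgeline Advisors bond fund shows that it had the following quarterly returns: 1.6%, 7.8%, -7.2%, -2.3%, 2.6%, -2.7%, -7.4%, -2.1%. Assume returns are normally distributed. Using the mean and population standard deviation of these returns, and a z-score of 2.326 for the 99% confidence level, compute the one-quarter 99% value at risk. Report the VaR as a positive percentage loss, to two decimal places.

12.31

Mean return r̄ = -9.70 / 8 = -1.2125%
Population std dev = √[181.9888 / 8] = 4.7695%
VaR = −(r̄ − z·σ) = −(-1.2125 − 2.326 × 4.7695) = −(-12.3064) = 12.3064%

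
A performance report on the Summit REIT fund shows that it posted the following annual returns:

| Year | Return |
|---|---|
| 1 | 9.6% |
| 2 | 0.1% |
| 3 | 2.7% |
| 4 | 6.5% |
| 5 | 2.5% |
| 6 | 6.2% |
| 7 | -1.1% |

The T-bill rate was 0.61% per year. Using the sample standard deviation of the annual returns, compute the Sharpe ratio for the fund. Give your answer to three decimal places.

0.833

r̄ = (9.6 + 0.1 + 2.7 + 6.5 + 2.5 + 6.2 − 1.1) / 7 = 3.7857%
Σ(r − r̄)² = 87.2886; sample σ = √(87.2886/6) = 3.8142%
Sharpe = (r̄ − rf) / σ = (3.7857 − 0.61) / 3.8142 = 3.1757 / 3.8142 = 0.8326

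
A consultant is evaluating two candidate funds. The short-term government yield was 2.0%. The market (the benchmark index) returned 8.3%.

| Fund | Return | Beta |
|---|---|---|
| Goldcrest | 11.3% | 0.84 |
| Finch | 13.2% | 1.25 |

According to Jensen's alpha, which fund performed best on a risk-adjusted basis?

Goldcrest

Goldcrest: α = 11.3% − [2.0% + 0.84 × (8.3% − 2.0%)] = 4.008
Finch: α = 13.2% − [2.0% + 1.25 × (8.3% − 2.0%)] = 3.325
Highest: Goldcrest (4.008).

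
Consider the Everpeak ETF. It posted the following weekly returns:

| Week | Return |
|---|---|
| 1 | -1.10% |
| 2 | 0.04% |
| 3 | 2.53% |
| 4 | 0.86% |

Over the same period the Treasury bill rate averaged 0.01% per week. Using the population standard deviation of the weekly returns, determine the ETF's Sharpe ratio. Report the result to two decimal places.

r̄ = (-1.1 + 0.04 + 2.53 + 0.86) / 4 = 0.5825%
Σ(r − r̄)² = (-1.1 − 0.5825)² + (0.04 − 0.5825)² + … = 6.9949
σ = √[6.9949 / 4] = 1.3224%
Sharpe = (r̄ − rf) / σ = (0.5825 − 0.01) / 1.3224 = 0.5725 / 1.3224 = 0.4329

0.43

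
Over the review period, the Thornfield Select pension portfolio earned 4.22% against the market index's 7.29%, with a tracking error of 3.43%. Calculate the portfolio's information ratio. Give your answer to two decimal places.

-0.90

IR = (Rp − Rb) / TE = (4.22% − 7.29%) / 3.43% = -3.07% / 3.43% = -0.8950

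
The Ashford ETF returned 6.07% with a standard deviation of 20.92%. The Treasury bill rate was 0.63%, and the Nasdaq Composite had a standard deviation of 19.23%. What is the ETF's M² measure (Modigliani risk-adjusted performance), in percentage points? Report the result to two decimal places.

Sharpe = (Rp − Rf) / σp = (6.07% − 0.63%) / 20.92% = 0.2600
M² = Rf + Sharpe × σm = 0.63% + 0.2600 × 19.23% = 5.6298%

5.63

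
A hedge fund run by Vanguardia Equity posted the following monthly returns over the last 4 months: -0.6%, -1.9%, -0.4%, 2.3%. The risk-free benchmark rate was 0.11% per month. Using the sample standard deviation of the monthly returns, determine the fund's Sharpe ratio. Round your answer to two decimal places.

-0.15

r̄ = (-0.6 − 1.9 − 0.4 + 2.3) / 4 = -0.60 / 4 = -0.1500%
Sample σ = √[Σ(r − r̄)² / 3] = √[9.3300 / 3] = √3.1100 = 1.7635%
Sharpe = (r̄ − rf) / σ = (-0.1500 − 0.11) / 1.7635 = -0.2600 / 1.7635 = -0.1474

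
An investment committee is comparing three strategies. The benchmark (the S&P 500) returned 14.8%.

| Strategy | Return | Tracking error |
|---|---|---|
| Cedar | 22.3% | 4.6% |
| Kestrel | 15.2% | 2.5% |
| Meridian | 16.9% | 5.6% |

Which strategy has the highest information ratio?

Cedar

Cedar: IR = (22.3% − 14.8%) / 4.6% = 1.630
Kestrel: IR = (15.2% − 14.8%) / 2.5% = 0.160
Meridian: IR = (16.9% − 14.8%) / 5.6% = 0.375
Highest: Cedar (1.630).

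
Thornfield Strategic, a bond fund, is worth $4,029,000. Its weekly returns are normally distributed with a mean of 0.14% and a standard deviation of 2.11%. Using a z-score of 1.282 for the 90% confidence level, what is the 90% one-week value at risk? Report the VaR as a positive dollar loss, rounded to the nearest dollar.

$103,345

Return at the 90% tail: μ − z·σ = 0.14% − 1.282 × 2.11% = 0.14 − 2.70502 = -2.56502%
VaR = −(-2.56502%) × $4,029,000 = 2.56502% × $4,029,000 = $103,345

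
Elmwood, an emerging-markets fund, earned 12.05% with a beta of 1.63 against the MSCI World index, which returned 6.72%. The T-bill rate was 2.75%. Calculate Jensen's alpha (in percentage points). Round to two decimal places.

2.83

CAPM expected return = Rf + β(Rm − Rf) = 2.75% + 1.63 × (6.72% − 2.75%) = 2.75 + 1.63 × 3.97 = 9.2211%
Jensen's α = Rp − E[R] = 12.05% − 9.2211% = 2.8289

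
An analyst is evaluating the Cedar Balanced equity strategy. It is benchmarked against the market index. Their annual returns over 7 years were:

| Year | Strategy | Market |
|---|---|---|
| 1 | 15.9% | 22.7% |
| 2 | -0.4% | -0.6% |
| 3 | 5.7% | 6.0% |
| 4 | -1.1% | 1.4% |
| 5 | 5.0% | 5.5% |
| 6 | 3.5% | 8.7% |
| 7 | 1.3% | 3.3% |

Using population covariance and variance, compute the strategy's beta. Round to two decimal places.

0.72

r̄p = 4.2714%,  r̄m = 6.7143%
Cov = Σ(rp − r̄p)(rm − r̄m) / 7 = 36.4733
Var(rm) = Σ(rm − r̄m)² / 7 = 50.6955
β = Cov / Var = 36.4733 / 50.6955 = 0.7195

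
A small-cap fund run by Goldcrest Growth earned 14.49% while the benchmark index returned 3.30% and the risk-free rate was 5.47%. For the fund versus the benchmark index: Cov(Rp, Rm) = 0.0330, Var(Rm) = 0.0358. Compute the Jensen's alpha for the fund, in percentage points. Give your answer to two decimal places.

11.02

β = Cov / Var = 0.0330 / 0.0358 = 0.9218
E[R] = Rf + β(Rm − Rf) = 5.47% + 0.9218 × (3.30% − 5.47%) = 3.4697%
α = Rp − E[R] = 14.49% − 3.4697% = 11.0203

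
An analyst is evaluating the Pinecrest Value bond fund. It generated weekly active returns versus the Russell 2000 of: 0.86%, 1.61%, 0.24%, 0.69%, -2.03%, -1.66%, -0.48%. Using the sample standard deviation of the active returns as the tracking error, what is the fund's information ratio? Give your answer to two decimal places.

r̄ = (0.86 + 1.61 + 0.24 + 0.69 − 2.03 − 1.66 − 0.48) / 7 = -0.770 / 7 = -0.1100%
Sample std dev = √[10.8876 / 6] = 1.3471%
IR = r̄ / tracking error = -0.1100 / 1.3471 = -0.0817

-0.08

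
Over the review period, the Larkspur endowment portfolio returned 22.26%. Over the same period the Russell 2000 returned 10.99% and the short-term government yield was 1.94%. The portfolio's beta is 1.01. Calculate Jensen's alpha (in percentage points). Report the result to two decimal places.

11.18

CAPM expected return = Rf + β(Rm − Rf) = 1.94% + 1.01 × (10.99% − 1.94%) = 1.94 + 1.01 × 9.05 = 11.0805%
Jensen's α = Rp − E[R] = 22.26% − 11.0805% = 11.1795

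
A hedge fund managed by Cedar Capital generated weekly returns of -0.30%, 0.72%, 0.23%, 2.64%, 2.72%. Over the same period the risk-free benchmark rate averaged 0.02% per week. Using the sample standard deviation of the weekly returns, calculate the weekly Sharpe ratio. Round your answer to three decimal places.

r̄ = (-0.3 + 0.72 + 0.23 + 2.64 + 2.72) / 5 = 6.010 / 5 = 1.2020%
Σ(r − r̄)² = (-0.3 − 1.2020)² + (0.72 − 1.2020)² + … = 7.8053
sample σ = √(7.8053 / 4) = √1.9513 = 1.3969%
Sharpe = (r̄ − rf) / σ = (1.2020 − 0.02) / 1.3969 = 1.1820 / 1.3969 = 0.8462

0.846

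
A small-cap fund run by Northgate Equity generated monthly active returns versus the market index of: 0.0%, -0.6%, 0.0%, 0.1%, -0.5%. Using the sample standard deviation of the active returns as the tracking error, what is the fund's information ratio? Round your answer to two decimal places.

r̄ = (0 − 0.6 + 0 + 0.1 − 0.5) / 5 = -0.2000%
Sample σ = √[Σ(r − r̄)² / 4] = √[0.4200 / 4] = √0.1050 = 0.3240%
IR = r̄ / tracking error = -0.2000 / 0.3240 = -0.6173

-0.62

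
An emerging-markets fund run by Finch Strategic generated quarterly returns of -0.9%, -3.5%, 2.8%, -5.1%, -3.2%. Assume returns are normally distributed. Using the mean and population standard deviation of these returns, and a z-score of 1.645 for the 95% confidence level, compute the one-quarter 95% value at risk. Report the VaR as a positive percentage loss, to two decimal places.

6.49

Mean return r̄ = -9.90 / 5 = -1.9800%
Σ(r − r̄)² = 37.5480; population σ = √(37.5480/5) = 2.7404%
VaR = −(r̄ − z·σ) = −(-1.9800 − 1.645 × 2.7404) = −(-6.4880) = 6.4880%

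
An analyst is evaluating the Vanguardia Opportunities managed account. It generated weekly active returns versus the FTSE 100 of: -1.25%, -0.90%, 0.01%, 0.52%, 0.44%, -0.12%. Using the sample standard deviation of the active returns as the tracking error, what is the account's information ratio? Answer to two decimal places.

Mean return r̄ = -1.300 / 6 = -0.2167%
Σ(r − r̄)² = (-1.25 − (-0.2167))² + (-0.9 − (-0.2167))² + … = 2.5693
σ = √[2.5693 / 5] = 0.7168%
IR = r̄ / tracking error = -0.2167 / 0.7168 = -0.3023

-0.30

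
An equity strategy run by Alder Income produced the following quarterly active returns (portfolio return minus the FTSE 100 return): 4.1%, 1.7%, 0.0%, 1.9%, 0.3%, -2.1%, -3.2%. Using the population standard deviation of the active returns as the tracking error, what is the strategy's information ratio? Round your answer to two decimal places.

Mean return μ = 2.70 / 7 = 0.3857%
Σ(r − μ)² = 37.0086; population σ = √(37.0086/7) = 2.2993%
IR = μ / tracking error = 0.3857 / 2.2993 = 0.1677

0.17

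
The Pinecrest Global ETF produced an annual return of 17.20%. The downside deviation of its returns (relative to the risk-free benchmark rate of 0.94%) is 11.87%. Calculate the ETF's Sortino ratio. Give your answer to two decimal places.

1.37

Sortino = (Rp − Rf) / σd = (17.20% − 0.94%) / 11.87% = 16.26% / 11.87% = 1.3698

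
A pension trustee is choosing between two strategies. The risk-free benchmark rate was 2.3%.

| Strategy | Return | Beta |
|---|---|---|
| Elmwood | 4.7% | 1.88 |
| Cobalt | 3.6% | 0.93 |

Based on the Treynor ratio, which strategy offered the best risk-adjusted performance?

Elmwood: Treynor = (4.7% − 2.3%) / 1.88 = 1.277
Cobalt: Treynor = (3.6% − 2.3%) / 0.93 = 1.398
Highest: Cobalt (1.398).

Cobalt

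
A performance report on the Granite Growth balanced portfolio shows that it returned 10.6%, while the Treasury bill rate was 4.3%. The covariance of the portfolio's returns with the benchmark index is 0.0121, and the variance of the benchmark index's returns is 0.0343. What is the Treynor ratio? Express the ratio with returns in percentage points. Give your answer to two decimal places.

β = Cov / Var = 0.0121 / 0.0343 = 0.3528
Treynor = (Rp − Rf) / β = (10.6% − 4.3%) / 0.3528 = 6.30 / 0.3528 = 17.8571

17.86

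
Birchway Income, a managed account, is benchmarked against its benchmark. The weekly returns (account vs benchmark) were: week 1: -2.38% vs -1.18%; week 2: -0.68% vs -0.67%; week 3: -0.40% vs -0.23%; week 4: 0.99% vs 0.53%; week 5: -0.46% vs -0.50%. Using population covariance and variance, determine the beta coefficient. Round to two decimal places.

1.84

r̄p = -0.5860%,  r̄m = -0.4100%
Cov = Σ(rp − r̄p)(rm − r̄m) / 5 = 0.5819
Var(rm) = Σ(rm − r̄m)² / 5 = 0.3169
β = Cov / Var = 0.5819 / 0.3169 = 1.8362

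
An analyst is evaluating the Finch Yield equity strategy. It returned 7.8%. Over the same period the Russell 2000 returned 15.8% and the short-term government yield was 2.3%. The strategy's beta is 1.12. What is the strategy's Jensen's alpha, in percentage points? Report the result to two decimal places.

CAPM expected return = Rf + β(Rm − Rf) = 2.3% + 1.12 × (15.8% − 2.3%) = 2.3 + 1.12 × 13.50 = 17.4200%
Jensen's α = Rp − E[R] = 7.8% − 17.4200% = -9.6200

-9.62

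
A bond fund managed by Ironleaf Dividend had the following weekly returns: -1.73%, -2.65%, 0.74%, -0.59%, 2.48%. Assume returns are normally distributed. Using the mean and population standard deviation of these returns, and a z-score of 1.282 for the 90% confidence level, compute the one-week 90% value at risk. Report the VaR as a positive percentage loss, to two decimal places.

2.68

μ = (-1.73 − 2.65 + 0.74 − 0.59 + 2.48) / 5 = -0.3500%
Population σ = √[Σ(r − μ)² / 5] = √[16.4490 / 5] = √3.2898 = 1.8138%
VaR = −(μ − z·σ) = −(-0.3500 − 1.282 × 1.8138) = −(-2.6753) = 2.6753%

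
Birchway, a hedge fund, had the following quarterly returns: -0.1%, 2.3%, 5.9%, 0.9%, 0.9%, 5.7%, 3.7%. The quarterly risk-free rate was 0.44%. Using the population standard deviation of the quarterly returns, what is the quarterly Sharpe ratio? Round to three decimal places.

1.041

r̄ = (-0.1 + 2.3 + 5.9 + 0.9 + 0.9 + 5.7 + 3.7) / 7 = 19.30 / 7 = 2.7571%
Σ(r − r̄)² = (-0.1 − 2.7571)² + (2.3 − 2.7571)² + (5.9 − 2.7571)² + … = 34.6971
population σ = √(34.6971 / 7) = √4.9567 = 2.2264%
Sharpe = (r̄ − rf) / σ = (2.7571 − 0.44) / 2.2264 = 2.3171 / 2.2264 = 1.0407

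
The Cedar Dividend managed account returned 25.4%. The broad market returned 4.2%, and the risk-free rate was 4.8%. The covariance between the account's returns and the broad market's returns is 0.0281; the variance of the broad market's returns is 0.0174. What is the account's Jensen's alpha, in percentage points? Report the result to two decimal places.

β = Cov / Var = 0.0281 / 0.0174 = 1.6149
E[R] = Rf + β(Rm − Rf) = 4.8% + 1.6149 × (4.2% − 4.8%) = 3.8311%
α = Rp − E[R] = 25.4% − 3.8311% = 21.5689

21.57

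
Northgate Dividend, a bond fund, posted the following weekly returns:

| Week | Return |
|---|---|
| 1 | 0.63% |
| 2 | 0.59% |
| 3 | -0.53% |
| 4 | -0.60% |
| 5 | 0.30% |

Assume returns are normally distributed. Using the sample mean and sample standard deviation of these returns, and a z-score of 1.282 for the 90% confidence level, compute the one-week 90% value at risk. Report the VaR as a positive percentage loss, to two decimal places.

0.69

r̄ = (0.63 + 0.59 − 0.53 − 0.6 + 0.3) / 5 = 0.0780%
Σ(r − r̄)² = 1.4455; sample σ = √(1.4455/4) = 0.6011%
VaR = −(r̄ − z·σ) = −(0.0780 − 1.282 × 0.6011) = −(-0.6926) = 0.6926%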